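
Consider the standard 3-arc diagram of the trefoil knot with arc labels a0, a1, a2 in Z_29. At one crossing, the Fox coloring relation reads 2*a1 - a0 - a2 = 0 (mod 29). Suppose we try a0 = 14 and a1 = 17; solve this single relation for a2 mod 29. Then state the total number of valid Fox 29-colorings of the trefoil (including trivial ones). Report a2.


Step 1: Apply the given crossing relation 2*a1 - a0 - a2 = 0 (mod 29).
  a2 = 2*a1 - a0 mod 29
  a2 = 2*17 - 14 mod 29
  a2 = 34 - 14 mod 29
  a2 = 20 mod 29 = 20
Step 2: The trefoil has determinant 3.
  Number of Fox p-colorings (p prime) is p^2 if p = 3, else p.
  Since 29 does not divide 3, only trivial (constant) colorings exist.
  (So the trial a0 = 14, a1 = 17 with a0 != a1 does NOT extend to a valid coloring of the whole trefoil: the other two crossing relations require 3*(a1 - a0) = 0 (mod 29), which fails.)
  Total colorings = 29
Step 3: a2 = 20, total Fox 29-colorings = 29

20


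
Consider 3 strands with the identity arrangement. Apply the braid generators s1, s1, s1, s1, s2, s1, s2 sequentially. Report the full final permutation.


Starting with identity [1, 2, 3].
Apply generators in sequence:
  After s1: [2, 1, 3]
  After s1: [1, 2, 3]
  After s1: [2, 1, 3]
  After s1: [1, 2, 3]
  After s2: [1, 3, 2]
  After s1: [3, 1, 2]
  After s2: [3, 2, 1]
Final permutation: [3, 2, 1]

[3, 2, 1]


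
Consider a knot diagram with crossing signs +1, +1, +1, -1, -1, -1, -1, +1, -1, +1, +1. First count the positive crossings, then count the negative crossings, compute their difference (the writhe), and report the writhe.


Step 1: Count positive crossings (+1).
Positive crossings: 6
Step 2: Count negative crossings (-1).
Negative crossings: 5
Step 3: Writhe = (positive) - (negative)
w = 6 - 5 = 1
Step 4: |w| = 1, and w is positive

1


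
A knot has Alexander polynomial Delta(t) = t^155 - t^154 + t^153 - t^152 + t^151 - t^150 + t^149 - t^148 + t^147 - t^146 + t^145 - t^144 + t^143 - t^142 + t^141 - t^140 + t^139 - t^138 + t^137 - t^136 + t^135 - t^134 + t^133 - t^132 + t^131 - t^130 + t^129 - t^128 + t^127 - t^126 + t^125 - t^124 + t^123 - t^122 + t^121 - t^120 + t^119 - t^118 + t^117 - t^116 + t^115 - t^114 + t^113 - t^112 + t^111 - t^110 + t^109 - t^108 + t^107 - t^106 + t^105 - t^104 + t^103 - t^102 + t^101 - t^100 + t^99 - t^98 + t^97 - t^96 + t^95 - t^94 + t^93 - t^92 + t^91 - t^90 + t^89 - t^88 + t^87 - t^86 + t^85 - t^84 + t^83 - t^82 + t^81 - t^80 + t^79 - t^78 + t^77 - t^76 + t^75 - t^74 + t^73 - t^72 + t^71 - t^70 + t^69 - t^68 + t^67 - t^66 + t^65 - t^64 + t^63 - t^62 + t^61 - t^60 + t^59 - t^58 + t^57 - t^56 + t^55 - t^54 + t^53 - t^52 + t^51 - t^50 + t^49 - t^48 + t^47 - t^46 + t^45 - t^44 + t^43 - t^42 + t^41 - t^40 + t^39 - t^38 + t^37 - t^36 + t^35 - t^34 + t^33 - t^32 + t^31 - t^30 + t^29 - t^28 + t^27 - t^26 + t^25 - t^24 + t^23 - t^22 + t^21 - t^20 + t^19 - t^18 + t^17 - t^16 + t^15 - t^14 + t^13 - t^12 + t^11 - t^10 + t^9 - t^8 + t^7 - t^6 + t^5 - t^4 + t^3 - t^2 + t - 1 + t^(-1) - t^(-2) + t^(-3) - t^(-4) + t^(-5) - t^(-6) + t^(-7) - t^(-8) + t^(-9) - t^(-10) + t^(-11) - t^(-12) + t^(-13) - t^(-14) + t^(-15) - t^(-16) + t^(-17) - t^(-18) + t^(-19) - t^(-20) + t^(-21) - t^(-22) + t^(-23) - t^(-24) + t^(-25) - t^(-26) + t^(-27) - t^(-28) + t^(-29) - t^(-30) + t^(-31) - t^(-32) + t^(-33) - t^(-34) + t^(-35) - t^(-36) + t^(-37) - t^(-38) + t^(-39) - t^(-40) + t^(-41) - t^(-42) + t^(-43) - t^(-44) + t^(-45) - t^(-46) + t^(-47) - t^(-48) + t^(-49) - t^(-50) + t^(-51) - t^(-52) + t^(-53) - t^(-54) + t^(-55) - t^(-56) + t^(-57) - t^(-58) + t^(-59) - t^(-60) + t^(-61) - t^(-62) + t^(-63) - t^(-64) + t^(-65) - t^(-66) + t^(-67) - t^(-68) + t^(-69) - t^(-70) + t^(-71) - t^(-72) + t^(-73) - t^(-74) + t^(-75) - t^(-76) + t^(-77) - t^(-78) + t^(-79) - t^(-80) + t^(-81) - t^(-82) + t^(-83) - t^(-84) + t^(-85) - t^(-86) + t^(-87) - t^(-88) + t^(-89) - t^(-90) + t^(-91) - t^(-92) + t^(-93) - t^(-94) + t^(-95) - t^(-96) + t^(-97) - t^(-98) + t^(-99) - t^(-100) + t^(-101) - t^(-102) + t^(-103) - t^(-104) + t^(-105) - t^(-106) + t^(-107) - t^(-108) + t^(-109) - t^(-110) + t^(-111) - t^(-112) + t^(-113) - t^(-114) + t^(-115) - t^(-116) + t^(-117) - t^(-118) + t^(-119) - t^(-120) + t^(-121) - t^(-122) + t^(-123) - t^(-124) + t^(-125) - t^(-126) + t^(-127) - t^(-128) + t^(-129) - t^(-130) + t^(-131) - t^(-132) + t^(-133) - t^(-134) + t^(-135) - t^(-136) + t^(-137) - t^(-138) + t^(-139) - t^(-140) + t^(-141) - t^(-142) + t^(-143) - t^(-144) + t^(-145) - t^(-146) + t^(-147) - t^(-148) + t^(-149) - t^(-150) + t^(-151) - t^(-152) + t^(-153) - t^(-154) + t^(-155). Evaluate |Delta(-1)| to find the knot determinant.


Step 1: The polynomial has 311 terms with alternating signs, exponents from 155 down to -155.
Step 2: Substitute t = -1. The i-th term has coefficient (-1)^i and exponent (m-i),
  so its value is (-1)^i * (-1)^(m-i) = (-1)^m = -1 for every i.
Step 3: All 311 terms equal -1, so Delta(-1) = 311 * (-1) = -311
Step 4: |Delta(-1)| = 311

311


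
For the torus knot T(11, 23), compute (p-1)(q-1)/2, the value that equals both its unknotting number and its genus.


For a torus knot T(p,q), both the unknotting number and genus equal (p-1)(q-1)/2.
= (11-1)(23-1)/2
= 10*22/2
= 220/2 = 110

110


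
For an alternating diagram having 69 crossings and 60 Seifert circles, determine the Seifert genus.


For alternating knots, g = (c - s + 1)/2.
= (69 - 60 + 1)/2
= 10/2 = 5

5


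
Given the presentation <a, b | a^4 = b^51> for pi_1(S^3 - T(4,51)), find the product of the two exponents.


The relation is a^4 = b^51.
Product of exponents = 4 * 51
= 204

204


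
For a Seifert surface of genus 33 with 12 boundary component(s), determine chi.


chi = 2 - 2g - b
= 2 - 2*33 - 12
= 2 - 66 - 12 = -76

-76


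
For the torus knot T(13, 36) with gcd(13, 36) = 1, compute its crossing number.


For a torus knot T(p, q) with gcd(p,q)=1,
the crossing number is min(p*(q-1), q*(p-1)).
p*(q-1) = 13*35 = 455
q*(p-1) = 36*12 = 432
min(455, 432) = 432

432


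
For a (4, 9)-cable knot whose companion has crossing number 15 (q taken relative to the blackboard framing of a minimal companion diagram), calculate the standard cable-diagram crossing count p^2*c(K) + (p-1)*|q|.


Step 1: Each of the c(K) crossings of the companion diagram becomes p*p = p^2 crossings among the p parallel strands, and each of the |q| twists s_1 s_2 ... s_(p-1) adds (p-1) crossings.
  Crossings = p^2 * c(K) + (p-1)*|q|
Step 2: = 4^2 * 15 + (4-1)*9
Step 3: = 16*15 + 3*9
Step 4: = 240 + 27 = 267

267


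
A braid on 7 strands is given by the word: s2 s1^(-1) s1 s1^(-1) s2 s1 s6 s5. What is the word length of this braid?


The word length counts the number of generators (including inverses).
Listing each generator: s2, s1^(-1), s1, s1^(-1), s2, s1, s6, s5
There are 8 generators in this braid word.

8


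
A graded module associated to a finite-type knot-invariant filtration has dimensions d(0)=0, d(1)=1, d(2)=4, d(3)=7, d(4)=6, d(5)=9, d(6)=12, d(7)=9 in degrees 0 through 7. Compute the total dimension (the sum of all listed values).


Total dimension = d(0) + d(1) + ... + d(7)
= 0 + 1 + 4 + 7 + 6 + 9 + 12 + 9
= 48

48


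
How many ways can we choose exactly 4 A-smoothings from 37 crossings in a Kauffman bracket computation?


We choose which 4 of 37 crossings get A-smoothings.
C(37, 4) = 37! / (4! * 33!)
= 66045

66045


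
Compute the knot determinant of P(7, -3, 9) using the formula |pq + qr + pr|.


Step 1: Compute pq + qr + pr.
pq = 7*(-3) = -21
qr = (-3)*9 = -27
pr = 7*9 = 63
pq + qr + pr = -21 + (-27) + 63 = 15
Step 2: Take absolute value.
det(P(7,-3,9)) = |15| = 15

15


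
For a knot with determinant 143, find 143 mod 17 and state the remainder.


Step 1: A knot is p-colorable if and only if p divides its determinant.
Step 2: Compute 143 mod 17.
143 = 8 * 17 + 7
Step 3: 143 mod 17 = 7
Step 4: The knot is 17-colorable: no

7


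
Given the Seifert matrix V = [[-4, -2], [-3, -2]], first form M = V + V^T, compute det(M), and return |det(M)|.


Step 1: Form V + V^T where V = [[-4, -2], [-3, -2]]
  V^T = [[-4, -3], [-2, -2]]
  V + V^T = [[-8, -5], [-5, -4]]
Step 2: det(V + V^T) = (-8)*(-4) - (-5)*(-5)
  = 32 - 25 = 7
Step 3: Knot determinant = |det(V + V^T)| = |7| = 7

7


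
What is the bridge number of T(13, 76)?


The bridge number of T(p,q) is min(p,q).
min(13, 76) = 13

13


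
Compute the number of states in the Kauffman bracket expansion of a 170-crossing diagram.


Each crossing contributes 2 choices (A-smoothing or B-smoothing).
Total states = 2^170 = 1496577676626844588240573268701473812127674924007424

1496577676626844588240573268701473812127674924007424


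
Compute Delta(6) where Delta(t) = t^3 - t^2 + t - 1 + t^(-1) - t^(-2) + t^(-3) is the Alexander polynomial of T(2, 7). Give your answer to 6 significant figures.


Substituting t = 6 into Delta(t) = t^3 - t^2 + t - 1 + t^(-1) - t^(-2) + t^(-3):
Term values: (216) + (-36) + (6) + (-1) + (0.166667) + (-0.0277778) + (0.00462963)
Sum = 185.1435185
Rounded to 6 significant figures: 185.144

185.144


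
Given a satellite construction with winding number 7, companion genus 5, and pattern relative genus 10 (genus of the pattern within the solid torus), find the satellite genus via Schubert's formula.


Schubert: g(satellite) = g_rel(pattern) + |winding| * g(companion),
where g_rel(pattern) is the genus of the pattern relative to the solid torus.
= 10 + 7 * 5
= 10 + 35 = 45

45


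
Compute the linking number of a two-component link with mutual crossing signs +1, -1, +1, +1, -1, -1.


Step 1: Count positive crossings: 3
Step 2: Count negative crossings: 3
Step 3: Sum of signs = 3 - 3 = 0
Step 4: Linking number = sum/2 = 0/2 = 0

0


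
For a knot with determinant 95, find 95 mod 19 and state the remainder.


Step 1: A knot is p-colorable if and only if p divides its determinant.
Step 2: Compute 95 mod 19.
95 = 5 * 19 + 0
Step 3: 95 mod 19 = 0
Step 4: The knot is 19-colorable: yes

0


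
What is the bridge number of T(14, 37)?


The bridge number of T(p,q) is min(p,q).
min(14, 37) = 14

14


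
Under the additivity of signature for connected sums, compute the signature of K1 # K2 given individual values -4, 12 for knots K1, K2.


The signature is additive under connected sum.
signature(K1 # K2) = (-4) + (12)
= 8

8


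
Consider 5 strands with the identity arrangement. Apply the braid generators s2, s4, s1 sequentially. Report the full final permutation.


Starting with identity [1, 2, 3, 4, 5].
Apply generators in sequence:
  After s2: [1, 3, 2, 4, 5]
  After s4: [1, 3, 2, 5, 4]
  After s1: [3, 1, 2, 5, 4]
Final permutation: [3, 1, 2, 5, 4]

[3, 1, 2, 5, 4]


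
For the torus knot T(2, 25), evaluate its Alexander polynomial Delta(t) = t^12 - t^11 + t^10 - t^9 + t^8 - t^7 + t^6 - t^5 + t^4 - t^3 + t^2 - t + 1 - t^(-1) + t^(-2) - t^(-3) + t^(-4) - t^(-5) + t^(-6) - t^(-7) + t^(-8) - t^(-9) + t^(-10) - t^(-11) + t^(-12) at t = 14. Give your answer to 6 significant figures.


Substituting t = 14 into Delta(t) = t^12 - t^11 + t^10 - t^9 + t^8 - t^7 + t^6 - t^5 + t^4 - t^3 + t^2 - t + 1 - t^(-1) + t^(-2) - t^(-3) + t^(-4) - t^(-5) + t^(-6) - t^(-7) + t^(-8) - t^(-9) + t^(-10) - t^(-11) + t^(-12):
Term values: (56693912375296) + (-4049565169664) + (289254654976) + (-20661046784) + (1475789056) + (-105413504) + (7529536) + (-537824) + (38416) + (-2744) + (196) + (-14) + (1) + (-0.0714286) + (0.00510204) + (-0.000364431) + (2.60308e-05) + (-1.85934e-06) + (1.3281e-07) + (-9.48645e-09) + (6.77604e-10) + (-4.84003e-11) + (3.45716e-12) + (-2.4694e-13) + (1.76386e-14)
Sum = 5.291431822e+13
Rounded to 6 significant figures: 5.29143e+13

5.29143e+13


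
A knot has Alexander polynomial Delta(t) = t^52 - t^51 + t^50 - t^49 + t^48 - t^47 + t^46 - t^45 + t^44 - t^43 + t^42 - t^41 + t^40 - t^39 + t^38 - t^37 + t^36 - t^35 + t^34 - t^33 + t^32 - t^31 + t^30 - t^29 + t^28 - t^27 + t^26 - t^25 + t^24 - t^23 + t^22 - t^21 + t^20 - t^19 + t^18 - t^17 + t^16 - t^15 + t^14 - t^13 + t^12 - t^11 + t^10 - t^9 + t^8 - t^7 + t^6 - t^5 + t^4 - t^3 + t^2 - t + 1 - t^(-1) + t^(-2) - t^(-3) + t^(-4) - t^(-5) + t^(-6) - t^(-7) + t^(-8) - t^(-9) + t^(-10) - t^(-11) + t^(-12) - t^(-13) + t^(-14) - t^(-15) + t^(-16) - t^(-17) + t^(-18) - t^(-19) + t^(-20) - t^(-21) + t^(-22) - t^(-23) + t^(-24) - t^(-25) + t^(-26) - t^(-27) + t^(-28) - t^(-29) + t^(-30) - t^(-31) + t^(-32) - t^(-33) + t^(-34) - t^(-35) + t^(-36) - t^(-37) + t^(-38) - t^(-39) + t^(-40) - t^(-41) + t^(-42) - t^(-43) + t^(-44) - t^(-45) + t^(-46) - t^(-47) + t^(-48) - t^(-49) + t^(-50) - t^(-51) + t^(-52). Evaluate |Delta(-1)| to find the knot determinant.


Step 1: The polynomial has 105 terms with alternating signs, exponents from 52 down to -52.
Step 2: Substitute t = -1. The i-th term has coefficient (-1)^i and exponent (m-i),
  so its value is (-1)^i * (-1)^(m-i) = (-1)^m = 1 for every i.
Step 3: All 105 terms equal 1, so Delta(-1) = 105 * (1) = 105
Step 4: |Delta(-1)| = 105

105


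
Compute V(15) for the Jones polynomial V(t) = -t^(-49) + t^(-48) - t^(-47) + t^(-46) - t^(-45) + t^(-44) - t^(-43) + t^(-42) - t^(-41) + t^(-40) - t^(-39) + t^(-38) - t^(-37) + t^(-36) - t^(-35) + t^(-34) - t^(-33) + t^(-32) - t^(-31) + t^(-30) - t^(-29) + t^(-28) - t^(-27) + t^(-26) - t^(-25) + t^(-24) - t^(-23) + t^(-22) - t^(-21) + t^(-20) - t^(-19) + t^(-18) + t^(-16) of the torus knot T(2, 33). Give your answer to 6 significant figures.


Substituting t = 15 into V(t) = -t^(-49) + t^(-48) - t^(-47) + t^(-46) - t^(-45) + t^(-44) - t^(-43) + t^(-42) - t^(-41) + t^(-40) - t^(-39) + t^(-38) - t^(-37) + t^(-36) - t^(-35) + t^(-34) - t^(-33) + t^(-32) - t^(-31) + t^(-30) - t^(-29) + t^(-28) - t^(-27) + t^(-26) - t^(-25) + t^(-24) - t^(-23) + t^(-22) - t^(-21) + t^(-20) - t^(-19) + t^(-18) + t^(-16):
  (-)t^(-49) = -2.35249e-58
  (+)t^(-48) = 3.52874e-57
  (-)t^(-47) = -5.29311e-56
  (+)t^(-46) = 7.93966e-55
  (-)t^(-45) = -1.19095e-53
  (+)t^(-44) = 1.78642e-52
  (-)t^(-43) = -2.67964e-51
  (+)t^(-42) = 4.01945e-50
  (-)t^(-41) = -6.02918e-49
  (+)t^(-40) = 9.04377e-48
  (-)t^(-39) = -1.35657e-46
  (+)t^(-38) = 2.03485e-45
  (-)t^(-37) = -3.05227e-44
  (+)t^(-36) = 4.57841e-43
  (-)t^(-35) = -6.86761e-42
  (+)t^(-34) = 1.03014e-40
  (-)t^(-33) = -1.54521e-39
  (+)t^(-32) = 2.31782e-38
  (-)t^(-31) = -3.47673e-37
  (+)t^(-30) = 5.2151e-36
  (-)t^(-29) = -7.82264e-35
  (+)t^(-28) = 1.1734e-33
  (-)t^(-27) = -1.76009e-32
  (+)t^(-26) = 2.64014e-31
  (-)t^(-25) = -3.96021e-30
  (+)t^(-24) = 5.94032e-29
  (-)t^(-23) = -8.91048e-28
  (+)t^(-22) = 1.33657e-26
  (-)t^(-21) = -2.00486e-25
  (+)t^(-20) = 3.00729e-24
  (-)t^(-19) = -4.51093e-23
  (+)t^(-18) = 6.76639e-22
  (+)t^(-16) = 1.52244e-19
Sum = (-2.35249e-58) + (3.52874e-57) + (-5.29311e-56) + (7.93966e-55) + (-1.19095e-53) + (1.78642e-52) + (-2.67964e-51) + (4.01945e-50) + (-6.02918e-49) + (9.04377e-48) + (-1.35657e-46) + (2.03485e-45) + (-3.05227e-44) + (4.57841e-43) + (-6.86761e-42) + (1.03014e-40) + (-1.54521e-39) + (2.31782e-38) + (-3.47673e-37) + (5.2151e-36) + (-7.82264e-35) + (1.1734e-33) + (-1.76009e-32) + (2.64014e-31) + (-3.96021e-30) + (5.94032e-29) + (-8.91048e-28) + (1.33657e-26) + (-2.00486e-25) + (3.00729e-24) + (-4.51093e-23) + (6.76639e-22) + (1.52244e-19)
= 1.528782336e-19
Rounded to 6 significant figures: 1.52878e-19

1.52878e-19


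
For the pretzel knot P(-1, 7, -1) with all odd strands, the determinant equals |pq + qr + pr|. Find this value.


Step 1: Compute pq + qr + pr.
pq = (-1)*7 = -7
qr = 7*(-1) = -7
pr = (-1)*(-1) = 1
pq + qr + pr = -7 + (-7) + 1 = -13
Step 2: Take absolute value.
det(P(-1,7,-1)) = |-13| = 13

13


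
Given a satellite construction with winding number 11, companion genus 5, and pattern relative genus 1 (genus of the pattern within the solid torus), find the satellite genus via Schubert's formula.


Schubert: g(satellite) = g_rel(pattern) + |winding| * g(companion),
where g_rel(pattern) is the genus of the pattern relative to the solid torus.
= 1 + 11 * 5
= 1 + 55 = 56

56


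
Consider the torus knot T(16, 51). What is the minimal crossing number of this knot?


For a torus knot T(p, q) with gcd(p,q)=1,
the crossing number is min(p*(q-1), q*(p-1)).
p*(q-1) = 16*50 = 800
q*(p-1) = 51*15 = 765
min(800, 765) = 765

765


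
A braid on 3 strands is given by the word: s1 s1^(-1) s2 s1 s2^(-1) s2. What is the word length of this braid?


The word length counts the number of generators (including inverses).
Listing each generator: s1, s1^(-1), s2, s1, s2^(-1), s2
There are 6 generators in this braid word.

6


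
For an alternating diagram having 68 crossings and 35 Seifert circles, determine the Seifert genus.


For alternating knots, g = (c - s + 1)/2.
= (68 - 35 + 1)/2
= 34/2 = 17

17


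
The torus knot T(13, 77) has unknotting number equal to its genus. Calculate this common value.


For a torus knot T(p,q), both the unknotting number and genus equal (p-1)(q-1)/2.
= (13-1)(77-1)/2
= 12*76/2
= 912/2 = 456

456


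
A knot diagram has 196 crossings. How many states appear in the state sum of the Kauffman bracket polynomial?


Each crossing contributes 2 choices (A-smoothing or B-smoothing).
Total states = 2^196 = 100433627766186892221372630771322662657637687111424552206336

100433627766186892221372630771322662657637687111424552206336


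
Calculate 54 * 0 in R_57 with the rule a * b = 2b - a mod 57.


54 * 0 = 2*0 - 54 mod 57
= 0 - 54 mod 57
= -54 mod 57 = 3

3


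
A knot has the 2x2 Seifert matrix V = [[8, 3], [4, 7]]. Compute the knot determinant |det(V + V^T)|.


Step 1: Form V + V^T where V = [[8, 3], [4, 7]]
  V^T = [[8, 4], [3, 7]]
  V + V^T = [[16, 7], [7, 14]]
Step 2: det(V + V^T) = 16*14 - 7*7
  = 224 - 49 = 175
Step 3: Knot determinant = |det(V + V^T)| = |175| = 175

175


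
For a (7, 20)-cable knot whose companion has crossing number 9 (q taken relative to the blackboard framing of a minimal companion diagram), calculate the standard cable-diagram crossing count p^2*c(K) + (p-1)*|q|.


Step 1: Each of the c(K) crossings of the companion diagram becomes p*p = p^2 crossings among the p parallel strands, and each of the |q| twists s_1 s_2 ... s_(p-1) adds (p-1) crossings.
  Crossings = p^2 * c(K) + (p-1)*|q|
Step 2: = 7^2 * 9 + (7-1)*20
Step 3: = 49*9 + 6*20
Step 4: = 441 + 120 = 561

561


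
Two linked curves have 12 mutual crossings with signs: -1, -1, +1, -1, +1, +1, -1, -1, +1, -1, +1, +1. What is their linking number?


Step 1: Count positive crossings: 6
Step 2: Count negative crossings: 6
Step 3: Sum of signs = 6 - 6 = 0
Step 4: Linking number = sum/2 = 0/2 = 0

0


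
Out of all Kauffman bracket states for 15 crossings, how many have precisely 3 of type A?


We choose which 3 of 15 crossings get A-smoothings.
C(15, 3) = 15! / (3! * 12!)
= 455

455


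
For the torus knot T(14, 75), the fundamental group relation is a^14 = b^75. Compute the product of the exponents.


The relation is a^14 = b^75.
Product of exponents = 14 * 75
= 1050

1050


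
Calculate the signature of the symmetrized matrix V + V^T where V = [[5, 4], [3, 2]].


Step 1: V + V^T = [[10, 7], [7, 4]]
Step 2: trace = 14, det = -9
Step 3: Discriminant = 14^2 - 4*(-9) = 232
Step 4: Eigenvalues: 14.6158, -0.615773
Step 5: Signature = (# positive eigenvalues) - (# negative eigenvalues) = 0

0


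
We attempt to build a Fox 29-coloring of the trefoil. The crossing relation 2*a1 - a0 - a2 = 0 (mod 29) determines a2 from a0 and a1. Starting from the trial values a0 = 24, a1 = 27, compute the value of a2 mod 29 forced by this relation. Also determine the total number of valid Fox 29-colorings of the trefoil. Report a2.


Step 1: Apply the given crossing relation 2*a1 - a0 - a2 = 0 (mod 29).
  a2 = 2*a1 - a0 mod 29
  a2 = 2*27 - 24 mod 29
  a2 = 54 - 24 mod 29
  a2 = 30 mod 29 = 1
Step 2: The trefoil has determinant 3.
  Number of Fox p-colorings (p prime) is p^2 if p = 3, else p.
  Since 29 does not divide 3, only trivial (constant) colorings exist.
  (So the trial a0 = 24, a1 = 27 with a0 != a1 does NOT extend to a valid coloring of the whole trefoil: the other two crossing relations require 3*(a1 - a0) = 0 (mod 29), which fails.)
  Total colorings = 29
Step 3: a2 = 1, total Fox 29-colorings = 29

1


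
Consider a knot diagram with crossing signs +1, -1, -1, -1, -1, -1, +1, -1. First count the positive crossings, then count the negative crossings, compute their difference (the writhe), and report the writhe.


Step 1: Count positive crossings (+1).
Positive crossings: 2
Step 2: Count negative crossings (-1).
Negative crossings: 6
Step 3: Writhe = (positive) - (negative)
w = 2 - 6 = -4
Step 4: |w| = 4, and w is negative

-4


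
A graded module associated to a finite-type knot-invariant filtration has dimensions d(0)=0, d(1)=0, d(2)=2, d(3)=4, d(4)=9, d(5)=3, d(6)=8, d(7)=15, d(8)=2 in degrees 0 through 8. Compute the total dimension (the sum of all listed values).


Total dimension = d(0) + d(1) + ... + d(8)
= 0 + 0 + 2 + 4 + 9 + 3 + 8 + 15 + 2
= 43

43


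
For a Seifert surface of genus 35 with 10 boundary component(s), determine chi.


chi = 2 - 2g - b
= 2 - 2*35 - 10
= 2 - 70 - 10 = -78

-78


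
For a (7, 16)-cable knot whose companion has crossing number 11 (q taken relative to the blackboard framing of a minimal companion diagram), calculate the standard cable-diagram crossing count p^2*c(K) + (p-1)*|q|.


Step 1: Each of the c(K) crossings of the companion diagram becomes p*p = p^2 crossings among the p parallel strands, and each of the |q| twists s_1 s_2 ... s_(p-1) adds (p-1) crossings.
  Crossings = p^2 * c(K) + (p-1)*|q|
Step 2: = 7^2 * 11 + (7-1)*16
Step 3: = 49*11 + 6*16
Step 4: = 539 + 96 = 635

635


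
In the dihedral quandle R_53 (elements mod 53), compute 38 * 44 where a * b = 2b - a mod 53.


38 * 44 = 2*44 - 38 mod 53
= 88 - 38 mod 53
= 50 mod 53 = 50

50


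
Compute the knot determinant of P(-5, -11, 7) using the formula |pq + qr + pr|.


Step 1: Compute pq + qr + pr.
pq = (-5)*(-11) = 55
qr = (-11)*7 = -77
pr = (-5)*7 = -35
pq + qr + pr = 55 + (-77) + (-35) = -57
Step 2: Take absolute value.
det(P(-5,-11,7)) = |-57| = 57

57


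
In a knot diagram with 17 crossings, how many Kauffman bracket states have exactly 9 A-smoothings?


We choose which 9 of 17 crossings get A-smoothings.
C(17, 9) = 17! / (9! * 8!)
= 24310

24310


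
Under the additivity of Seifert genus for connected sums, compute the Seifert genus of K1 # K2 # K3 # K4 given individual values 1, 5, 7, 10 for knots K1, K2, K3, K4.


The Seifert genus is additive under connected sum.
Seifert genus(K1 # K2 # K3 # K4) = (1) + (5) + (7) + (10)
= 23

23


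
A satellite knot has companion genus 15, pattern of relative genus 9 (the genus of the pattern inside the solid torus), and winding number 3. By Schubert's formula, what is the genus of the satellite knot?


Schubert: g(satellite) = g_rel(pattern) + |winding| * g(companion),
where g_rel(pattern) is the genus of the pattern relative to the solid torus.
= 9 + 3 * 15
= 9 + 45 = 54

54


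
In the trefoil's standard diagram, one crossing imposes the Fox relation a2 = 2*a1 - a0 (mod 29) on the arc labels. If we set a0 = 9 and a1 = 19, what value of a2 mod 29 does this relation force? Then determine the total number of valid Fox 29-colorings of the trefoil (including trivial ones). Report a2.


Step 1: Apply the given crossing relation 2*a1 - a0 - a2 = 0 (mod 29).
  a2 = 2*a1 - a0 mod 29
  a2 = 2*19 - 9 mod 29
  a2 = 38 - 9 mod 29
  a2 = 29 mod 29 = 0
Step 2: The trefoil has determinant 3.
  Number of Fox p-colorings (p prime) is p^2 if p = 3, else p.
  Since 29 does not divide 3, only trivial (constant) colorings exist.
  (So the trial a0 = 9, a1 = 19 with a0 != a1 does NOT extend to a valid coloring of the whole trefoil: the other two crossing relations require 3*(a1 - a0) = 0 (mod 29), which fails.)
  Total colorings = 29
Step 3: a2 = 0, total Fox 29-colorings = 29

0


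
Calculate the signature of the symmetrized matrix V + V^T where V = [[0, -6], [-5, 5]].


Step 1: V + V^T = [[0, -11], [-11, 10]]
Step 2: trace = 10, det = -121
Step 3: Discriminant = 10^2 - 4*(-121) = 584
Step 4: Eigenvalues: 17.083, -7.08305
Step 5: Signature = (# positive eigenvalues) - (# negative eigenvalues) = 0

0


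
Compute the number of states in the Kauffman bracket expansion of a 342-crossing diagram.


Each crossing contributes 2 choices (A-smoothing or B-smoothing).
Total states = 2^342 = 8958978968711216842229769122273777112486581988938598139599956403855167484720643781523509973086428463104

8958978968711216842229769122273777112486581988938598139599956403855167484720643781523509973086428463104


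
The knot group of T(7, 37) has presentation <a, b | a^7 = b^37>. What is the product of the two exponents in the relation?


The relation is a^7 = b^37.
Product of exponents = 7 * 37
= 259

259


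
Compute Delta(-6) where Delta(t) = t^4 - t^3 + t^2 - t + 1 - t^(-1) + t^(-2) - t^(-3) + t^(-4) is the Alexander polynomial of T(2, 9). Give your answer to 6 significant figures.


Substituting t = -6 into Delta(t) = t^4 - t^3 + t^2 - t + 1 - t^(-1) + t^(-2) - t^(-3) + t^(-4):
Term values: (1296) + (216) + (36) + (6) + (1) + (0.166667) + (0.0277778) + (0.00462963) + (0.000771605)
Sum = 1555.199846
Rounded to 6 significant figures: 1555.2

1555.2


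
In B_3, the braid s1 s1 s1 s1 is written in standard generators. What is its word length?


The word length counts the number of generators (including inverses).
Listing each generator: s1, s1, s1, s1
There are 4 generators in this braid word.

4


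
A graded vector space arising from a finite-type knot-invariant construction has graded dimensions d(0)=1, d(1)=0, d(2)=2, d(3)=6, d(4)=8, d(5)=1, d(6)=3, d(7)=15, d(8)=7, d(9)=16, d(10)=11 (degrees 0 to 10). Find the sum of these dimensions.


Total dimension = d(0) + d(1) + ... + d(10)
= 1 + 0 + 2 + 6 + 8 + 1 + 3 + 15 + 7 + 16 + 11
= 70

70


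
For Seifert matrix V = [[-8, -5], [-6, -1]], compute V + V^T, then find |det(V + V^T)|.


Step 1: Form V + V^T where V = [[-8, -5], [-6, -1]]
  V^T = [[-8, -6], [-5, -1]]
  V + V^T = [[-16, -11], [-11, -2]]
Step 2: det(V + V^T) = (-16)*(-2) - (-11)*(-11)
  = 32 - 121 = -89
Step 3: Knot determinant = |det(V + V^T)| = |-89| = 89

89


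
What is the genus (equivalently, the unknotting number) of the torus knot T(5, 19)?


For a torus knot T(p,q), both the unknotting number and genus equal (p-1)(q-1)/2.
= (5-1)(19-1)/2
= 4*18/2
= 72/2 = 36

36


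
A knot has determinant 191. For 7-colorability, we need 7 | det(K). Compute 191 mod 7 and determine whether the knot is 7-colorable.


Step 1: A knot is p-colorable if and only if p divides its determinant.
Step 2: Compute 191 mod 7.
191 = 27 * 7 + 2
Step 3: 191 mod 7 = 2
Step 4: The knot is 7-colorable: no

2


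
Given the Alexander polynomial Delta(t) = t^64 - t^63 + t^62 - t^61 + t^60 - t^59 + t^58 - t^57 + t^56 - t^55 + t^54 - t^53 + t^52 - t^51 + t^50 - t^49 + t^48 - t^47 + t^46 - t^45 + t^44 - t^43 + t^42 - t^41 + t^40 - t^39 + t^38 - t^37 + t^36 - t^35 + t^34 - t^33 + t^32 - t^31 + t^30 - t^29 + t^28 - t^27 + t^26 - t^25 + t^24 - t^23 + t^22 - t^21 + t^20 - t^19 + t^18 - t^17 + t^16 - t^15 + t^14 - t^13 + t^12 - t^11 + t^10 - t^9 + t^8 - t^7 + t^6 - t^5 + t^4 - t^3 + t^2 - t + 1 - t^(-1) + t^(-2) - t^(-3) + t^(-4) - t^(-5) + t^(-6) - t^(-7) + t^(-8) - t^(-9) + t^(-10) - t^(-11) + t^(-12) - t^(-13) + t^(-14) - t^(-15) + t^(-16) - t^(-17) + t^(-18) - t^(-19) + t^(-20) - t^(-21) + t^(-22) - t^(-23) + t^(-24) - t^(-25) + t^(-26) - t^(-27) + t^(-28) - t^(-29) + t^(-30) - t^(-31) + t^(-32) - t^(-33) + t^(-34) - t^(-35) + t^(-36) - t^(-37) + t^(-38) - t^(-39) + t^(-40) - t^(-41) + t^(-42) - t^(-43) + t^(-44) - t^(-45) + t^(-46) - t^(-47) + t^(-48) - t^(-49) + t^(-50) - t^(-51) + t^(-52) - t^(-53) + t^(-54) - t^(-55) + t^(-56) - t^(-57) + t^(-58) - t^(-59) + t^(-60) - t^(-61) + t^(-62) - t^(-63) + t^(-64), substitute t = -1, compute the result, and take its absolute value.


Step 1: The polynomial has 129 terms with alternating signs, exponents from 64 down to -64.
Step 2: Substitute t = -1. The i-th term has coefficient (-1)^i and exponent (m-i),
  so its value is (-1)^i * (-1)^(m-i) = (-1)^m = 1 for every i.
Step 3: All 129 terms equal 1, so Delta(-1) = 129 * (1) = 129
Step 4: |Delta(-1)| = 129

129


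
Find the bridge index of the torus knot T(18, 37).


The bridge number of T(p,q) is min(p,q).
min(18, 37) = 18

18


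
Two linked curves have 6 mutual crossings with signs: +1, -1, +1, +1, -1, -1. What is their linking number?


Step 1: Count positive crossings: 3
Step 2: Count negative crossings: 3
Step 3: Sum of signs = 3 - 3 = 0
Step 4: Linking number = sum/2 = 0/2 = 0

0


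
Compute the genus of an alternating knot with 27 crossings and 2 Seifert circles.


For alternating knots, g = (c - s + 1)/2.
= (27 - 2 + 1)/2
= 26/2 = 13

13


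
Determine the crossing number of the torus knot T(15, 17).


For a torus knot T(p, q) with gcd(p,q)=1,
the crossing number is min(p*(q-1), q*(p-1)).
p*(q-1) = 15*16 = 240
q*(p-1) = 17*14 = 238
min(240, 238) = 238

238


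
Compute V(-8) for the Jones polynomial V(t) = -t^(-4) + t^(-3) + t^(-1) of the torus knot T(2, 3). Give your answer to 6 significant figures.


Substituting t = -8 into V(t) = -t^(-4) + t^(-3) + t^(-1):
  (-)t^(-4) = -0.000244141
  (+)t^(-3) = -0.00195312
  (+)t^(-1) = -0.125
Sum = (-0.000244141) + (-0.00195312) + (-0.125)
= -0.1271972656
Rounded to 6 significant figures: -0.127197

-0.127197


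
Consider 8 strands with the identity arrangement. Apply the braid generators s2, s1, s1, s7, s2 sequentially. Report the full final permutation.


Starting with identity [1, 2, 3, 4, 5, 6, 7, 8].
Apply generators in sequence:
  After s2: [1, 3, 2, 4, 5, 6, 7, 8]
  After s1: [3, 1, 2, 4, 5, 6, 7, 8]
  After s1: [1, 3, 2, 4, 5, 6, 7, 8]
  After s7: [1, 3, 2, 4, 5, 6, 8, 7]
  After s2: [1, 2, 3, 4, 5, 6, 8, 7]
Final permutation: [1, 2, 3, 4, 5, 6, 8, 7]

[1, 2, 3, 4, 5, 6, 8, 7]


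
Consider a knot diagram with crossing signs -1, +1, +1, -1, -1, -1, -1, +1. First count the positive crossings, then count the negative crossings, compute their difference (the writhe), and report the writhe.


Step 1: Count positive crossings (+1).
Positive crossings: 3
Step 2: Count negative crossings (-1).
Negative crossings: 5
Step 3: Writhe = (positive) - (negative)
w = 3 - 5 = -2
Step 4: |w| = 2, and w is negative

-2


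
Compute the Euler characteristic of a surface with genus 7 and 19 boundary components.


chi = 2 - 2g - b
= 2 - 2*7 - 19
= 2 - 14 - 19 = -31

-31


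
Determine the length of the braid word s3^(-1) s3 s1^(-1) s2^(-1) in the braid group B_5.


The word length counts the number of generators (including inverses).
Listing each generator: s3^(-1), s3, s1^(-1), s2^(-1)
There are 4 generators in this braid word.

4


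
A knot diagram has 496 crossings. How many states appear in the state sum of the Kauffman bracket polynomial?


Each crossing contributes 2 choices (A-smoothing or B-smoothing).
Total states = 2^496 = 204586912993508866875824356051724947013540127877691549342705710506008362275292159680204380770369009821930417757972504438076078534117837065833032974336

204586912993508866875824356051724947013540127877691549342705710506008362275292159680204380770369009821930417757972504438076078534117837065833032974336


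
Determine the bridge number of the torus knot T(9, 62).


The bridge number of T(p,q) is min(p,q).
min(9, 62) = 9

9


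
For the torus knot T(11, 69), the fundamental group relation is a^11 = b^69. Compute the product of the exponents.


The relation is a^11 = b^69.
Product of exponents = 11 * 69
= 759

759


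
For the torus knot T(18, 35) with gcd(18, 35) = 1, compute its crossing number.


For a torus knot T(p, q) with gcd(p,q)=1,
the crossing number is min(p*(q-1), q*(p-1)).
p*(q-1) = 18*34 = 612
q*(p-1) = 35*17 = 595
min(612, 595) = 595

595


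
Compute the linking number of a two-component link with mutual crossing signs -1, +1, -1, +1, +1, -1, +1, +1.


Step 1: Count positive crossings: 5
Step 2: Count negative crossings: 3
Step 3: Sum of signs = 5 - 3 = 2
Step 4: Linking number = sum/2 = 2/2 = 1

1


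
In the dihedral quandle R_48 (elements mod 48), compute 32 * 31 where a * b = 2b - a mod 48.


32 * 31 = 2*31 - 32 mod 48
= 62 - 32 mod 48
= 30 mod 48 = 30

30


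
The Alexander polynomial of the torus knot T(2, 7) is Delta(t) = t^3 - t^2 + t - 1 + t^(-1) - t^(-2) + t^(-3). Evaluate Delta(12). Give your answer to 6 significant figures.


Substituting t = 12 into Delta(t) = t^3 - t^2 + t - 1 + t^(-1) - t^(-2) + t^(-3):
Term values: (1728) + (-144) + (12) + (-1) + (0.0833333) + (-0.00694444) + (0.000578704)
Sum = 1595.076968
Rounded to 6 significant figures: 1595.08

1595.08


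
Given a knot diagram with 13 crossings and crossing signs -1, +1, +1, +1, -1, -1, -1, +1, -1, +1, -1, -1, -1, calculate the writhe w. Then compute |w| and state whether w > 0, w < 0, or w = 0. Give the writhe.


Step 1: Count positive crossings (+1).
Positive crossings: 5
Step 2: Count negative crossings (-1).
Negative crossings: 8
Step 3: Writhe = (positive) - (negative)
w = 5 - 8 = -3
Step 4: |w| = 3, and w is negative

-3


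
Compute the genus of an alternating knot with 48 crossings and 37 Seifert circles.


For alternating knots, g = (c - s + 1)/2.
= (48 - 37 + 1)/2
= 12/2 = 6

6


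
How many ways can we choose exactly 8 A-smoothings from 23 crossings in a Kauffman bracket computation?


We choose which 8 of 23 crossings get A-smoothings.
C(23, 8) = 23! / (8! * 15!)
= 490314

490314


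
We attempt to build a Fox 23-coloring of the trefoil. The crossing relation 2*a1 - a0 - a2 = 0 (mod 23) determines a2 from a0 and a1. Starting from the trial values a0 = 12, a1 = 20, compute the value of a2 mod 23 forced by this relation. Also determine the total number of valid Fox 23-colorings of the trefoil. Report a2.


Step 1: Apply the given crossing relation 2*a1 - a0 - a2 = 0 (mod 23).
  a2 = 2*a1 - a0 mod 23
  a2 = 2*20 - 12 mod 23
  a2 = 40 - 12 mod 23
  a2 = 28 mod 23 = 5
Step 2: The trefoil has determinant 3.
  Number of Fox p-colorings (p prime) is p^2 if p = 3, else p.
  Since 23 does not divide 3, only trivial (constant) colorings exist.
  (So the trial a0 = 12, a1 = 20 with a0 != a1 does NOT extend to a valid coloring of the whole trefoil: the other two crossing relations require 3*(a1 - a0) = 0 (mod 23), which fails.)
  Total colorings = 23
Step 3: a2 = 5, total Fox 23-colorings = 23

5


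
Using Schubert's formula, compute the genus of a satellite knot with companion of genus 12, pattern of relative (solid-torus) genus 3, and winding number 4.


Schubert: g(satellite) = g_rel(pattern) + |winding| * g(companion),
where g_rel(pattern) is the genus of the pattern relative to the solid torus.
= 3 + 4 * 12
= 3 + 48 = 51

51


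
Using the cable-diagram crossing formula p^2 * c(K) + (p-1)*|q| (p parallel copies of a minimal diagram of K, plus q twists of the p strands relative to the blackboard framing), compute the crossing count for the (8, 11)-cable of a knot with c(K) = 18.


Step 1: Each of the c(K) crossings of the companion diagram becomes p*p = p^2 crossings among the p parallel strands, and each of the |q| twists s_1 s_2 ... s_(p-1) adds (p-1) crossings.
  Crossings = p^2 * c(K) + (p-1)*|q|
Step 2: = 8^2 * 18 + (8-1)*11
Step 3: = 64*18 + 7*11
Step 4: = 1152 + 77 = 1229

1229


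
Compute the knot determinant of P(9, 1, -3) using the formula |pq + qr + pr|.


Step 1: Compute pq + qr + pr.
pq = 9*1 = 9
qr = 1*(-3) = -3
pr = 9*(-3) = -27
pq + qr + pr = 9 + (-3) + (-27) = -21
Step 2: Take absolute value.
det(P(9,1,-3)) = |-21| = 21

21


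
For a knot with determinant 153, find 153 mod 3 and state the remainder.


Step 1: A knot is p-colorable if and only if p divides its determinant.
Step 2: Compute 153 mod 3.
153 = 51 * 3 + 0
Step 3: 153 mod 3 = 0
Step 4: The knot is 3-colorable: yes

0


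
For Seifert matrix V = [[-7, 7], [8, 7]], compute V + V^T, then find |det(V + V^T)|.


Step 1: Form V + V^T where V = [[-7, 7], [8, 7]]
  V^T = [[-7, 8], [7, 7]]
  V + V^T = [[-14, 15], [15, 14]]
Step 2: det(V + V^T) = (-14)*14 - 15*15
  = -196 - 225 = -421
Step 3: Knot determinant = |det(V + V^T)| = |-421| = 421

421


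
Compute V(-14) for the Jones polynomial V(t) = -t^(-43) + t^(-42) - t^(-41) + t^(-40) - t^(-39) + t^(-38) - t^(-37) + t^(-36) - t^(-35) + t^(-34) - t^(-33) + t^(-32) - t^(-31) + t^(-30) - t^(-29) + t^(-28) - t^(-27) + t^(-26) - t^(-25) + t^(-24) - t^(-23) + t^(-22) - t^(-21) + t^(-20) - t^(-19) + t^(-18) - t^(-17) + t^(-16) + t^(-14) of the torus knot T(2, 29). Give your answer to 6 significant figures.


Substituting t = -14 into V(t) = -t^(-43) + t^(-42) - t^(-41) + t^(-40) - t^(-39) + t^(-38) - t^(-37) + t^(-36) - t^(-35) + t^(-34) - t^(-33) + t^(-32) - t^(-31) + t^(-30) - t^(-29) + t^(-28) - t^(-27) + t^(-26) - t^(-25) + t^(-24) - t^(-23) + t^(-22) - t^(-21) + t^(-20) - t^(-19) + t^(-18) - t^(-17) + t^(-16) + t^(-14):
  (-)t^(-43) = 5.20588e-50
  (+)t^(-42) = 7.28824e-49
  (-)t^(-41) = 1.02035e-47
  (+)t^(-40) = 1.42849e-46
  (-)t^(-39) = 1.99989e-45
  (+)t^(-38) = 2.79985e-44
  (-)t^(-37) = 3.91979e-43
  (+)t^(-36) = 5.4877e-42
  (-)t^(-35) = 7.68279e-41
  (+)t^(-34) = 1.07559e-39
  (-)t^(-33) = 1.50583e-38
  (+)t^(-32) = 2.10816e-37
  (-)t^(-31) = 2.95142e-36
  (+)t^(-30) = 4.13199e-35
  (-)t^(-29) = 5.78478e-34
  (+)t^(-28) = 8.09869e-33
  (-)t^(-27) = 1.13382e-31
  (+)t^(-26) = 1.58734e-30
  (-)t^(-25) = 2.22228e-29
  (+)t^(-24) = 3.11119e-28
  (-)t^(-23) = 4.35567e-27
  (+)t^(-22) = 6.09794e-26
  (-)t^(-21) = 8.53712e-25
  (+)t^(-20) = 1.1952e-23
  (-)t^(-19) = 1.67327e-22
  (+)t^(-18) = 2.34258e-21
  (-)t^(-17) = 3.27962e-20
  (+)t^(-16) = 4.59147e-19
  (+)t^(-14) = 8.99927e-17
Sum = (5.20588e-50) + (7.28824e-49) + (1.02035e-47) + (1.42849e-46) + (1.99989e-45) + (2.79985e-44) + (3.91979e-43) + (5.4877e-42) + (7.68279e-41) + (1.07559e-39) + (1.50583e-38) + (2.10816e-37) + (2.95142e-36) + (4.13199e-35) + (5.78478e-34) + (8.09869e-33) + (1.13382e-31) + (1.58734e-30) + (2.22228e-29) + (3.11119e-28) + (4.35567e-27) + (6.09794e-26) + (8.53712e-25) + (1.1952e-23) + (1.67327e-22) + (2.34258e-21) + (3.27962e-20) + (4.59147e-19) + (8.99927e-17)
= 9.048721093e-17
Rounded to 6 significant figures: 9.04872e-17

9.04872e-17


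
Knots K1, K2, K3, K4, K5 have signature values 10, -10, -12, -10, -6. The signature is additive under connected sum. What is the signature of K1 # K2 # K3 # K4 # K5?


The signature is additive under connected sum.
signature(K1 # K2 # K3 # K4 # K5) = (10) + (-10) + (-12) + (-10) + (-6)
= -28

-28


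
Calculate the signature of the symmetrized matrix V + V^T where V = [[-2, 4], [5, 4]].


Step 1: V + V^T = [[-4, 9], [9, 8]]
Step 2: trace = 4, det = -113
Step 3: Discriminant = 4^2 - 4*(-113) = 468
Step 4: Eigenvalues: 12.8167, -8.81665
Step 5: Signature = (# positive eigenvalues) - (# negative eigenvalues) = 0

0


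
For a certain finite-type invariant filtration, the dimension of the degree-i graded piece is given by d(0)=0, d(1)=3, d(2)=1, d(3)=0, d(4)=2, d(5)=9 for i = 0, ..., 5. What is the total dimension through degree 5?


Total dimension = d(0) + d(1) + ... + d(5)
= 0 + 3 + 1 + 0 + 2 + 9
= 15

15


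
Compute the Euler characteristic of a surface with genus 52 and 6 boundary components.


chi = 2 - 2g - b
= 2 - 2*52 - 6
= 2 - 104 - 6 = -108

-108


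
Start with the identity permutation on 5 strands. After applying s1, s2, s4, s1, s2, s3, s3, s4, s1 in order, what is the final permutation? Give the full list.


Starting with identity [1, 2, 3, 4, 5].
Apply generators in sequence:
  After s1: [2, 1, 3, 4, 5]
  After s2: [2, 3, 1, 4, 5]
  After s4: [2, 3, 1, 5, 4]
  After s1: [3, 2, 1, 5, 4]
  After s2: [3, 1, 2, 5, 4]
  After s3: [3, 1, 5, 2, 4]
  After s3: [3, 1, 2, 5, 4]
  After s4: [3, 1, 2, 4, 5]
  After s1: [1, 3, 2, 4, 5]
Final permutation: [1, 3, 2, 4, 5]

[1, 3, 2, 4, 5]
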